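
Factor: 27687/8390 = 2^( - 1)*3^1*5^(  -  1 )*11^1  =  33/10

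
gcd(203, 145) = 29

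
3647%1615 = 417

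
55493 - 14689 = 40804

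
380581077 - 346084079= 34496998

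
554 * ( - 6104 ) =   -  3381616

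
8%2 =0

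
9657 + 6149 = 15806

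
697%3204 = 697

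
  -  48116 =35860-83976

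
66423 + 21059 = 87482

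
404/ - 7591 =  - 404/7591 = - 0.05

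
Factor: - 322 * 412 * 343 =- 2^3*7^4 * 23^1*103^1 =- 45503752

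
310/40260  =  31/4026 = 0.01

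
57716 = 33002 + 24714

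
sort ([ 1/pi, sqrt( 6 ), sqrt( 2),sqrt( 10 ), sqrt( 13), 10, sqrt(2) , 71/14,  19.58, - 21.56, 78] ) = [ - 21.56,1/pi, sqrt( 2),sqrt( 2), sqrt (6),sqrt(10) , sqrt(13), 71/14 , 10, 19.58,78 ] 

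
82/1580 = 41/790 = 0.05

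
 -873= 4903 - 5776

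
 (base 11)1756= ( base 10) 2239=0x8bf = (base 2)100010111111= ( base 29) 2J6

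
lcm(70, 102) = 3570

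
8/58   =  4/29= 0.14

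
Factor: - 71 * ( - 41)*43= 41^1 * 43^1*71^1 = 125173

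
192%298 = 192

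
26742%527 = 392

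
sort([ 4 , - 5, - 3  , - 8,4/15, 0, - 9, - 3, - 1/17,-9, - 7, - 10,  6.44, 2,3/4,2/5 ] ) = [ - 10, - 9, - 9 ,- 8, - 7, - 5, - 3, - 3, - 1/17,0, 4/15, 2/5,3/4,  2,4,6.44] 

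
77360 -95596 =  - 18236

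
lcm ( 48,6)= 48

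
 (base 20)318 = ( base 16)4cc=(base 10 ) 1228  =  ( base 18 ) 3E4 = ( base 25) 1o3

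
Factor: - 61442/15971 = -2^1*31^1* 991^1*15971^( - 1)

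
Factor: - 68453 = - 7^2*11^1*127^1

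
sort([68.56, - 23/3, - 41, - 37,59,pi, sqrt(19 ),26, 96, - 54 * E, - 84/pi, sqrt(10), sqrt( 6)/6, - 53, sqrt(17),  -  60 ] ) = [ -54*E , - 60, - 53, - 41, - 37, - 84/pi, - 23/3, sqrt(6 )/6,pi,sqrt(10 ), sqrt( 17), sqrt(19),26,59,68.56, 96 ] 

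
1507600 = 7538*200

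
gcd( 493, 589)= 1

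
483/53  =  483/53 = 9.11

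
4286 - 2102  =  2184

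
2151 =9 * 239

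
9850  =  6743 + 3107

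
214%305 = 214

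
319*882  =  281358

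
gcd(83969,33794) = 1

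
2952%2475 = 477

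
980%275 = 155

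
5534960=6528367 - 993407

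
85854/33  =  28618/11= 2601.64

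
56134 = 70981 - 14847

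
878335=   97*9055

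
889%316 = 257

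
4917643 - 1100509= 3817134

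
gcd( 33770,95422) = 2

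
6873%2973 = 927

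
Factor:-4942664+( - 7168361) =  - 12111025 = -5^2*37^1*13093^1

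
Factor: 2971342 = 2^1*11^1*131^1*1031^1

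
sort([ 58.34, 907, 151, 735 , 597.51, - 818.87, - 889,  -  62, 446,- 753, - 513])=[ - 889, - 818.87, - 753,-513, - 62,58.34, 151, 446, 597.51, 735,907 ]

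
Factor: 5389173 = 3^4 * 66533^1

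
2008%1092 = 916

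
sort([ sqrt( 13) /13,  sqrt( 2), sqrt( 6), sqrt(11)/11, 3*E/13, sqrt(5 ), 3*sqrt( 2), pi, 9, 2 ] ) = [ sqrt( 13)/13,sqrt ( 11 )/11,3*E/13, sqrt( 2) , 2, sqrt( 5 ), sqrt(6 ),pi, 3*sqrt(2 ),9]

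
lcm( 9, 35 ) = 315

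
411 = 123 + 288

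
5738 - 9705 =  - 3967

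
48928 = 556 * 88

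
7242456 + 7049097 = 14291553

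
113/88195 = 113/88195 = 0.00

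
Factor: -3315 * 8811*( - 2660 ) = 77694516900 = 2^2 *3^3*5^2*7^1*11^1*13^1*17^1*19^1*89^1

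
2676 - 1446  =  1230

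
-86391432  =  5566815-91958247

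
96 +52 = 148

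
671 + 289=960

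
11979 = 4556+7423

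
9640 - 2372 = 7268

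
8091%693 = 468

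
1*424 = 424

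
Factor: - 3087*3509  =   - 10832283 = -3^2*7^3*11^2*29^1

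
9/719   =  9/719 = 0.01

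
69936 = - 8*(-8742 ) 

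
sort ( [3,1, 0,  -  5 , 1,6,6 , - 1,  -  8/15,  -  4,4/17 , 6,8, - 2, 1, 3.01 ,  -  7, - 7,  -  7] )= [-7, -7,  -  7, - 5, - 4,-2, - 1, - 8/15,0, 4/17, 1,  1, 1,3, 3.01,6, 6, 6,8]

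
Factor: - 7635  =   - 3^1*5^1*509^1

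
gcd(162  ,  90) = 18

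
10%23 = 10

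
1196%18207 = 1196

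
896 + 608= 1504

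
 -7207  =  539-7746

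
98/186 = 49/93 = 0.53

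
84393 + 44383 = 128776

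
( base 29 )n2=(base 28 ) NP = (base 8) 1235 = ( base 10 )669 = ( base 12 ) 479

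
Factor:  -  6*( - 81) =486 = 2^1* 3^5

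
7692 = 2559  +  5133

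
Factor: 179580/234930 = 146/191=2^1*73^1*191^( - 1)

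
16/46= 8/23 =0.35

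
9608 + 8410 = 18018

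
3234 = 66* 49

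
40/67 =40/67 =0.60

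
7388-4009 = 3379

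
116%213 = 116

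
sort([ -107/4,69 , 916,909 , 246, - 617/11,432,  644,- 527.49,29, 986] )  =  [ - 527.49,  -  617/11, - 107/4, 29, 69, 246, 432, 644,909,  916,  986 ] 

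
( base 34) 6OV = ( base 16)1e67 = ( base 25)CB8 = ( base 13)3709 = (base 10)7783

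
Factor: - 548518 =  - 2^1*274259^1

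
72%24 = 0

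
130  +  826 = 956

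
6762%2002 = 756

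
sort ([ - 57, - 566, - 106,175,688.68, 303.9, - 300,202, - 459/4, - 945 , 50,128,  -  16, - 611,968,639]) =[- 945, - 611,-566, - 300, - 459/4, - 106,-57, - 16, 50, 128, 175,202,303.9,639, 688.68, 968 ]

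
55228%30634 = 24594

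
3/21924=1/7308= 0.00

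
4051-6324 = -2273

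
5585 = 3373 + 2212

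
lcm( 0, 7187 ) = 0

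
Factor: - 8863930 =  - 2^1*5^1*257^1*3449^1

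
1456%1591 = 1456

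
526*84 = 44184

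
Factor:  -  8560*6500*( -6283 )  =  2^6*5^4*13^1*61^1*103^1*107^1= 349586120000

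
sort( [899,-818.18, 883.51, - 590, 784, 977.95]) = [ - 818.18, - 590, 784,883.51,  899, 977.95 ] 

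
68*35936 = 2443648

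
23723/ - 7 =-3389/1 = -  3389.00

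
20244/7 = 2892 = 2892.00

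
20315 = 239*85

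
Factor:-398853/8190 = -2^(  -  1)*5^ (-1 ) * 487^1 = -  487/10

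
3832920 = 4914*780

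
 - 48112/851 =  - 48112/851 = - 56.54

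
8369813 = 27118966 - 18749153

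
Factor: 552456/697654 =276228/348827 = 2^2 * 3^2 * 7673^1 * 348827^( - 1 ) 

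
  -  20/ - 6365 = 4/1273 = 0.00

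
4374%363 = 18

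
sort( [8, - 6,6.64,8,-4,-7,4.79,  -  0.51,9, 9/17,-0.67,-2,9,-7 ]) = [-7, - 7, - 6,-4,-2, - 0.67,-0.51, 9/17,4.79,6.64 , 8, 8,9  ,  9 ] 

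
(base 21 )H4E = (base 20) IJF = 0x1dab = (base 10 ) 7595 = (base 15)23b5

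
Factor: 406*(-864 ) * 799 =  - 280276416  =  - 2^6*3^3 *7^1*17^1 * 29^1*47^1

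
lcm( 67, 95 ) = 6365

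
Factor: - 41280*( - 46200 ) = 2^9*3^2* 5^3*7^1*11^1*43^1 = 1907136000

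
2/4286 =1/2143 =0.00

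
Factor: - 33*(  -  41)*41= 55473 = 3^1  *  11^1*41^2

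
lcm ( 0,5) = 0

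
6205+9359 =15564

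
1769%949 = 820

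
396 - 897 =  - 501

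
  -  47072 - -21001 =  - 26071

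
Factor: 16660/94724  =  35/199 = 5^1*7^1*199^(  -  1)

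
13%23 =13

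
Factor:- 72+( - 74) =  - 2^1*73^1 = - 146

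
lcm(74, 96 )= 3552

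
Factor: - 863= - 863^1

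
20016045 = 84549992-64533947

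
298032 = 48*6209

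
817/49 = 16 + 33/49 = 16.67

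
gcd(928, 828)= 4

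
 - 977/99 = -10 + 13/99 = - 9.87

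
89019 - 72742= 16277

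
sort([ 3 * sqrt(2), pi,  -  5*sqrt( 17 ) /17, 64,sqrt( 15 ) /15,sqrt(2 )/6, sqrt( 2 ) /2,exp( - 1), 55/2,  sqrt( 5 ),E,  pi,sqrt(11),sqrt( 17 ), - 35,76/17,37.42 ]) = [ - 35, - 5*sqrt( 17 ) /17, sqrt( 2 )/6, sqrt( 15 )/15, exp( - 1) , sqrt(2)/2, sqrt(5),E  ,  pi,pi,sqrt (11) , sqrt( 17),3*sqrt( 2),76/17,55/2,  37.42,64]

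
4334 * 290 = 1256860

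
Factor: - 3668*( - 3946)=14473928 = 2^3*7^1*131^1*1973^1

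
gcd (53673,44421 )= 3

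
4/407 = 4/407  =  0.01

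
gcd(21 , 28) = 7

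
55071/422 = 261/2= 130.50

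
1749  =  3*583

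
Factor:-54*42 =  - 2268 = -2^2*3^4*7^1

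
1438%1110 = 328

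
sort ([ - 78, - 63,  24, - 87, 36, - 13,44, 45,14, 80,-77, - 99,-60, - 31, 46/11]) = [ - 99, - 87, - 78, - 77, - 63, - 60, - 31,-13, 46/11, 14,24 , 36, 44,  45, 80]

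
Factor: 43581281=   751^1*58031^1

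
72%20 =12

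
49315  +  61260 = 110575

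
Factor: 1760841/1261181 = 3^2 * 29^( - 1) * 97^1*157^( - 1 )*277^(-1)* 2017^1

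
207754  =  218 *953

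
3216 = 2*1608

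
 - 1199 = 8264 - 9463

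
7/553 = 1/79 = 0.01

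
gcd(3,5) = 1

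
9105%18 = 15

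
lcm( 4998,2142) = 14994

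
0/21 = 0 = 0.00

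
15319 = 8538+6781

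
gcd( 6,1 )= 1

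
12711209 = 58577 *217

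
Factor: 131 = 131^1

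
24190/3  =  8063 + 1/3= 8063.33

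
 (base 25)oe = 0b1001100110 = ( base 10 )614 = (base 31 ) jp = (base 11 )509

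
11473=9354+2119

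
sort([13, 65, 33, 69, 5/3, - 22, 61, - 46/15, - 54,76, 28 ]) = [ - 54, - 22, - 46/15, 5/3, 13,28, 33, 61, 65, 69, 76]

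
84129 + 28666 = 112795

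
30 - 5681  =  -5651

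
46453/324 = 46453/324 =143.37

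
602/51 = 11+41/51= 11.80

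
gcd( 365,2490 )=5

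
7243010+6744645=13987655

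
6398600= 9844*650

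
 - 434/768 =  - 217/384 =- 0.57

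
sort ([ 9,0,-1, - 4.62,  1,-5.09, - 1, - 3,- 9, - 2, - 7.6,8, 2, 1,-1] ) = [  -  9, - 7.6, - 5.09, - 4.62, - 3, - 2, - 1, - 1, - 1,0,  1,1, 2, 8, 9] 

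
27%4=3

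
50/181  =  50/181 = 0.28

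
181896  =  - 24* ( - 7579) 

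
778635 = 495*1573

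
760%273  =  214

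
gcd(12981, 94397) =1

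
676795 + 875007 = 1551802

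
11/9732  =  11/9732= 0.00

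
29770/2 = 14885 = 14885.00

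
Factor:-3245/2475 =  - 59/45=-3^(-2)*5^( - 1) * 59^1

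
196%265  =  196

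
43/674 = 43/674=0.06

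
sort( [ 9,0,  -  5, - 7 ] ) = [  -  7, -5 , 0,9]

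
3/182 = 3/182 = 0.02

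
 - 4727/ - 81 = 4727/81 = 58.36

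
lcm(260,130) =260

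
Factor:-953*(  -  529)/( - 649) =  - 11^( - 1)*23^2 *59^ (-1) * 953^1 = -504137/649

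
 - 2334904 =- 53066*44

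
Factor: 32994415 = 5^1*1783^1 * 3701^1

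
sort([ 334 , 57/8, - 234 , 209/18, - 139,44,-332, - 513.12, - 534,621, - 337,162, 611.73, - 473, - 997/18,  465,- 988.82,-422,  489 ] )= [ - 988.82, - 534, - 513.12,- 473,  -  422 ,  -  337, - 332, - 234, - 139,- 997/18, 57/8,  209/18,44,  162,334, 465, 489,611.73,621 ] 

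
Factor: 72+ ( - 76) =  - 4 =-  2^2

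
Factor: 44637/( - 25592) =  - 2^( - 3)*3^1*7^( - 1)*457^(  -  1) * 14879^1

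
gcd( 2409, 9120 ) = 3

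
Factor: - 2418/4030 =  - 3/5 = - 3^1*5^( - 1)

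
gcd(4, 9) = 1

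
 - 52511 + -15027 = -67538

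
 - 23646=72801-96447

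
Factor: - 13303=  - 53^1*251^1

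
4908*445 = 2184060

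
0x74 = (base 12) 98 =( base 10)116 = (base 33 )3h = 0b1110100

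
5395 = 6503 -1108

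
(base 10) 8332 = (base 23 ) fh6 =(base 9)12377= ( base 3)102102121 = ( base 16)208c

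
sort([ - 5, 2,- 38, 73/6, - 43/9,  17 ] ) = [ - 38, - 5,-43/9, 2,73/6, 17 ]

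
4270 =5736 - 1466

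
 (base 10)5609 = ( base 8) 12751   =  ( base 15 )19de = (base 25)8o9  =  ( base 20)E09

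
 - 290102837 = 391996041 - 682098878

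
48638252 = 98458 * 494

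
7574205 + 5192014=12766219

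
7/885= 7/885 = 0.01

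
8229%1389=1284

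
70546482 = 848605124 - 778058642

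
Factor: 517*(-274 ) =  - 141658 = - 2^1*11^1*47^1 * 137^1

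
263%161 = 102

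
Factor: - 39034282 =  - 2^1*7^2*43^1*59^1*157^1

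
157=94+63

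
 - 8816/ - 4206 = 4408/2103= 2.10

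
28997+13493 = 42490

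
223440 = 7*31920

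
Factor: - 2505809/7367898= - 2^( - 1 ) * 3^( - 1)*1227983^(-1 ) * 2505809^1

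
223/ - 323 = -223/323= - 0.69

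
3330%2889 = 441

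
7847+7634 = 15481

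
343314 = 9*38146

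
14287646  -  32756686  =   - 18469040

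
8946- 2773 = 6173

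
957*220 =210540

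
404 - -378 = 782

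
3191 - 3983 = - 792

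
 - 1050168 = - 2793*376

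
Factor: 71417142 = 2^1*3^2*3967619^1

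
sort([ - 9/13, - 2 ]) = [ - 2, - 9/13 ]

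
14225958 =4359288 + 9866670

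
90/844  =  45/422  =  0.11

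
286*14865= 4251390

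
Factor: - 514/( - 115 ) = 2^1 * 5^( - 1)*23^( - 1 ) * 257^1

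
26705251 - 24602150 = 2103101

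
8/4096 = 1/512 =0.00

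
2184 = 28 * 78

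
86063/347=86063/347=248.02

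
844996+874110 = 1719106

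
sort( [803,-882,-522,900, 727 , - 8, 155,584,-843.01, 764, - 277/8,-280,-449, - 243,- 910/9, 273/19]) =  [ - 882,- 843.01, - 522, - 449,-280,-243, - 910/9, - 277/8,  -  8, 273/19, 155 , 584, 727, 764, 803, 900] 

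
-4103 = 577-4680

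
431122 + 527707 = 958829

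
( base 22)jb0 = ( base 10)9438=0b10010011011110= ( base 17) 1FB3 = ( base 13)43b0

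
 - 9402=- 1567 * 6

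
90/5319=10/591 = 0.02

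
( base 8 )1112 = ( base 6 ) 2414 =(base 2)1001001010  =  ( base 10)586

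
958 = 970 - 12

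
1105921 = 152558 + 953363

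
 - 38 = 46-84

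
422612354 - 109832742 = 312779612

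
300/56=75/14=5.36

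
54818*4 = 219272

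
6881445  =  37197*185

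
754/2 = 377 = 377.00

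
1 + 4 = 5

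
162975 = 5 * 32595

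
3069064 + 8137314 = 11206378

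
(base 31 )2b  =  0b1001001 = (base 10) 73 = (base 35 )23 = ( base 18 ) 41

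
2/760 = 1/380 =0.00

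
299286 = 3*99762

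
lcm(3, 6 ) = 6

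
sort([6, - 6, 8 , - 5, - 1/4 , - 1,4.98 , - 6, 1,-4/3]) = [ - 6,  -  6,-5,  -  4/3, - 1, - 1/4,1, 4.98, 6, 8]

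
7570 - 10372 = -2802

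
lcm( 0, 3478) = 0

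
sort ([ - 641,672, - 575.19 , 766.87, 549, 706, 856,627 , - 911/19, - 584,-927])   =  [- 927, - 641,  -  584 , - 575.19 , - 911/19,549,  627, 672 , 706, 766.87, 856 ]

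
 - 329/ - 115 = 329/115 = 2.86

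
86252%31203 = 23846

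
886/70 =443/35 = 12.66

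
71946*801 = 57628746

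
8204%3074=2056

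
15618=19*822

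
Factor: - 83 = -83^1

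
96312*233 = 22440696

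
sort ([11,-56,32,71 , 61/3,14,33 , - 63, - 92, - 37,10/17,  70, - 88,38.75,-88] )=[ -92, - 88,-88, - 63,  -  56, - 37,10/17,11, 14,  61/3, 32,  33, 38.75,70,71]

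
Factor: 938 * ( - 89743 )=  -  2^1*7^1*17^1*67^1*5279^1 = -  84178934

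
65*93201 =6058065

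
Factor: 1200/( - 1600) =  - 3/4 = - 2^(-2 )*3^1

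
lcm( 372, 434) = 2604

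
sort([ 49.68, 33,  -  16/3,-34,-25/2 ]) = [ - 34, - 25/2,-16/3,33,49.68]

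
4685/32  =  4685/32 = 146.41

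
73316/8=9164 +1/2 = 9164.50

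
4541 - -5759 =10300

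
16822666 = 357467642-340644976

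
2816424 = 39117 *72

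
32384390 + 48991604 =81375994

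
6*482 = 2892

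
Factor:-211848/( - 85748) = 42/17 = 2^1*3^1*7^1*17^( - 1) 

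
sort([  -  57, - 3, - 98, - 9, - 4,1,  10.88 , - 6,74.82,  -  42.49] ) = [ - 98, - 57, - 42.49, - 9,-6, - 4, - 3,1, 10.88, 74.82]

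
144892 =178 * 814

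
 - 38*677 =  - 25726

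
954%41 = 11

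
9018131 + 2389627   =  11407758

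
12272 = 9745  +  2527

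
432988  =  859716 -426728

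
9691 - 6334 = 3357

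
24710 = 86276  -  61566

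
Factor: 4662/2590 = 9/5=3^2*5^( - 1)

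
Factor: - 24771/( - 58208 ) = 2^( - 5)*3^1 * 17^ ( - 1 )*23^1*107^( - 1)*359^1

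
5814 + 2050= 7864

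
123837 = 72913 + 50924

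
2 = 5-3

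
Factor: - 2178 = -2^1*3^2 *11^2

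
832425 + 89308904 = 90141329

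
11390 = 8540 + 2850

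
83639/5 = 16727 + 4/5 =16727.80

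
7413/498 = 2471/166=14.89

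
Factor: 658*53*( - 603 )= - 21029022 =-2^1*3^2*7^1 *47^1* 53^1* 67^1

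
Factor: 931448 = 2^3*7^1 * 16633^1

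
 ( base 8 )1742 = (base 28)17e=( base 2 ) 1111100010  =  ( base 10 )994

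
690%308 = 74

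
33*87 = 2871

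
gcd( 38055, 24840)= 15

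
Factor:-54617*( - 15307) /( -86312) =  - 836022419/86312 =- 2^( - 3)*10789^( - 1)*15307^1*54617^1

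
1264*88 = 111232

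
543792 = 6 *90632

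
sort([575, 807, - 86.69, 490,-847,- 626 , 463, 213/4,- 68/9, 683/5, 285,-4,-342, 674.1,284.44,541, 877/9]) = [  -  847, - 626, - 342,-86.69,-68/9, - 4,  213/4, 877/9,  683/5, 284.44, 285, 463,490,  541, 575, 674.1,807]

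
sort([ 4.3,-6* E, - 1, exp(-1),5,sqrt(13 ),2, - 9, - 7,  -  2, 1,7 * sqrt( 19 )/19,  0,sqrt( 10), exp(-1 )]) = [-6*E, - 9 , - 7, - 2, - 1,  0, exp( - 1),exp( - 1 ),1,7 * sqrt( 19 ) /19, 2, sqrt( 10), sqrt( 13 ), 4.3, 5]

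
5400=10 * 540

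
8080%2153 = 1621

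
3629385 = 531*6835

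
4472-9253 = -4781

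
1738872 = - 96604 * (- 18)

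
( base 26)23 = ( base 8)67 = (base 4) 313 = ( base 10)55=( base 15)3A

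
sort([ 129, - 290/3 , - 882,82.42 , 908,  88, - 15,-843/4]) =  [ - 882 , - 843/4 ,-290/3, - 15, 82.42,88 , 129,908] 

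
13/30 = 13/30= 0.43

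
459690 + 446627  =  906317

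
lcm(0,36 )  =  0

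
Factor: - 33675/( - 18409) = 75/41  =  3^1*5^2*41^(-1)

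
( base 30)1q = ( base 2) 111000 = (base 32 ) 1O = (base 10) 56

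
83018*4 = 332072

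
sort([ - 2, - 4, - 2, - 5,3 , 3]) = [ - 5, - 4, - 2, - 2, 3,3]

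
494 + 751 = 1245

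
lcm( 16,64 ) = 64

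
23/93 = 23/93 = 0.25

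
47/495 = 47/495 = 0.09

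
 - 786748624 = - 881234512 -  - 94485888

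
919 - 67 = 852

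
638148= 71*8988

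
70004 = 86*814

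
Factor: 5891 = 43^1*137^1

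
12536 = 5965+6571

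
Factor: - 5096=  - 2^3*7^2*13^1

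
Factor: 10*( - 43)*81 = -2^1*3^4*5^1*43^1 = - 34830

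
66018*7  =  462126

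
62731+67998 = 130729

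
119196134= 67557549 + 51638585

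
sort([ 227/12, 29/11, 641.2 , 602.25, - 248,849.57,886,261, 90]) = [ - 248 , 29/11,227/12,90, 261, 602.25,641.2,849.57 , 886 ]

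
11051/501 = 22 + 29/501 = 22.06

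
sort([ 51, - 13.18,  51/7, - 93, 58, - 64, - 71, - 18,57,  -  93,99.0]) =[ - 93, - 93, - 71,  -  64, - 18, - 13.18, 51/7,  51,57,58,99.0]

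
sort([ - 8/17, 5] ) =[ - 8/17,  5 ]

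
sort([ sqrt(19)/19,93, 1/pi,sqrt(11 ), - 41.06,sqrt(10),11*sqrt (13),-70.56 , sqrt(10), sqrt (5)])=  [-70.56, - 41.06,sqrt( 19 ) /19,1/pi, sqrt(5),sqrt (10 ),sqrt(10 ), sqrt( 11 ),11 * sqrt(13),93]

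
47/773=47/773 = 0.06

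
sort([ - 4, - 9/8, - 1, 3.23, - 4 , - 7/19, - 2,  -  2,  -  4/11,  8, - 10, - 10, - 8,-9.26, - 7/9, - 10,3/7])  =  [ - 10, - 10, - 10, - 9.26, - 8, - 4, - 4,-2, - 2, - 9/8, - 1, - 7/9, - 7/19,  -  4/11,3/7, 3.23 , 8]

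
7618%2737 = 2144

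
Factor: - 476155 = -5^1*95231^1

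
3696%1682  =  332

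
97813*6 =586878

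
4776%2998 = 1778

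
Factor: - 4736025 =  -3^2  *5^2*7^1*31^1* 97^1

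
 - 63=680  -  743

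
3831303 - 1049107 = 2782196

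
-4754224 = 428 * (-11108)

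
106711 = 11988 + 94723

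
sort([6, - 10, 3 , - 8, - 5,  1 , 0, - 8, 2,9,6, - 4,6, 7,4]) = [-10,-8,-8  , - 5,-4,0 , 1,2,3,4,6,  6, 6, 7,9] 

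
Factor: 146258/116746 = 269^ ( - 1)*337^1 = 337/269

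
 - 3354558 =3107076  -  6461634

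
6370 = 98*65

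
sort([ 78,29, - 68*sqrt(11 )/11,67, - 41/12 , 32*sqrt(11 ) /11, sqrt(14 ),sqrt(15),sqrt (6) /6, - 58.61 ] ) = [ - 58.61 , - 68*sqrt( 11)/11, - 41/12, sqrt( 6) /6,sqrt( 14),sqrt(15),32*sqrt( 11 ) /11, 29,  67,78]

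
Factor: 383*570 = 218310 = 2^1*3^1 * 5^1 * 19^1*383^1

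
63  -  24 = 39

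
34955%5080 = 4475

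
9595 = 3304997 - 3295402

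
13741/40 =13741/40 = 343.52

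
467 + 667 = 1134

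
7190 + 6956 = 14146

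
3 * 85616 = 256848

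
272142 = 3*90714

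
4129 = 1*4129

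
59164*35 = 2070740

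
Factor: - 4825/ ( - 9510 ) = 965/1902= 2^( - 1 )*3^( - 1)*5^1*193^1 *317^ ( - 1)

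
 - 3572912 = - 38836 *92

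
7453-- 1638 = 9091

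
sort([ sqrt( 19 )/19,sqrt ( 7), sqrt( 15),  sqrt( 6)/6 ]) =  [sqrt( 19)/19,sqrt(6) /6,sqrt( 7), sqrt( 15) ]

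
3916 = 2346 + 1570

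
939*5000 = 4695000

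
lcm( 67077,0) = 0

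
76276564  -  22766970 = 53509594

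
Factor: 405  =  3^4*5^1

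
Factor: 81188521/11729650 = 2^( - 1 )*5^(-2)* 19^( - 1)*1103^1*12347^( - 1) * 73607^1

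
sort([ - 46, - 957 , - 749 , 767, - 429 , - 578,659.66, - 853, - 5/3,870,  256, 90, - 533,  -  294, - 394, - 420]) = [-957, - 853, - 749 ,-578  ,- 533, - 429, - 420,-394, - 294,-46,-5/3,90,256, 659.66,  767, 870]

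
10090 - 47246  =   - 37156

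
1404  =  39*36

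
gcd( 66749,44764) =1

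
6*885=5310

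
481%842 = 481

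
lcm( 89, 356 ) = 356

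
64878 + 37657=102535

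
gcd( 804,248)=4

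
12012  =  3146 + 8866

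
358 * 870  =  311460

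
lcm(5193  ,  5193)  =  5193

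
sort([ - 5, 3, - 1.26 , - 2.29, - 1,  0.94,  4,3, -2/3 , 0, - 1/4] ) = [ - 5 ,-2.29,-1.26,-1, - 2/3, - 1/4,  0,0.94,3,3,4 ] 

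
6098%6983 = 6098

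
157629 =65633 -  - 91996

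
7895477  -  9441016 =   -  1545539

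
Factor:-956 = - 2^2*239^1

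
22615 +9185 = 31800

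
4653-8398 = -3745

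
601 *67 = 40267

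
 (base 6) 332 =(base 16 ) 80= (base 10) 128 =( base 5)1003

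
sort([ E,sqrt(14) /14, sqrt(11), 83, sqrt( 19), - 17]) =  [ - 17, sqrt(14)/14, E , sqrt(11), sqrt (19), 83 ] 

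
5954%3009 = 2945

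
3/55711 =3/55711= 0.00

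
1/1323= 1/1323=   0.00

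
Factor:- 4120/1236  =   - 10/3 = - 2^1 * 3^( - 1)*5^1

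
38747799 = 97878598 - 59130799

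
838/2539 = 838/2539 = 0.33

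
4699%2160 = 379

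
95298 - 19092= 76206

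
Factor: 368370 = 2^1 *3^2* 5^1 * 4093^1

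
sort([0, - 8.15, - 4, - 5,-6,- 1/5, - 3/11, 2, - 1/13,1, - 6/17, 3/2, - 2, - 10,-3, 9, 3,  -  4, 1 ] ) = [ - 10 , - 8.15, - 6, - 5, - 4,-4,  -  3, - 2, - 6/17, - 3/11,-1/5, - 1/13, 0, 1,1 , 3/2,2, 3,9 ]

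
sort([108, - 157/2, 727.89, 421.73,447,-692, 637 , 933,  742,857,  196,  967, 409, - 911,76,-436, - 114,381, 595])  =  [-911, - 692,-436, - 114, - 157/2,76, 108, 196, 381,  409 , 421.73,447,595,  637  ,  727.89, 742, 857, 933,967 ]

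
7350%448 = 182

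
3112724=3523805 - 411081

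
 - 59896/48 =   -  1248 + 1/6= - 1247.83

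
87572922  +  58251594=145824516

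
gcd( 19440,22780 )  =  20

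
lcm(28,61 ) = 1708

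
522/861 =174/287 = 0.61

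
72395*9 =651555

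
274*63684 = 17449416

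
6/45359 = 6/45359=0.00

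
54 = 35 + 19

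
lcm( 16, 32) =32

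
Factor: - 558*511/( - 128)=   2^( - 6)*3^2*7^1*31^1 * 73^1 = 142569/64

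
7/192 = 7/192 = 0.04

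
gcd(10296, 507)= 39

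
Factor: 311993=11^1*113^1 *251^1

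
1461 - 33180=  - 31719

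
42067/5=42067/5 = 8413.40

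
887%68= 3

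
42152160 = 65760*641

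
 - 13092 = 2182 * ( - 6 )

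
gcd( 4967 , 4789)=1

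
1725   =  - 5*( - 345 ) 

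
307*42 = 12894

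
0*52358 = 0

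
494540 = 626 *790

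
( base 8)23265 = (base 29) bmk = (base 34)8jf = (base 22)KA9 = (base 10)9909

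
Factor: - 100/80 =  -2^( - 2 )*5^1 = - 5/4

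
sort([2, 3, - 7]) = [ - 7,2,3]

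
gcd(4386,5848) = 1462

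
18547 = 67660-49113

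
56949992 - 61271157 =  - 4321165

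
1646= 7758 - 6112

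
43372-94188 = -50816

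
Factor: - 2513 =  - 7^1*359^1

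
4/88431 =4/88431 = 0.00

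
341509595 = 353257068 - 11747473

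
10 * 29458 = 294580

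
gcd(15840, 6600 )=1320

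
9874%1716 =1294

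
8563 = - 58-  -  8621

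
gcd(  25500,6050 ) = 50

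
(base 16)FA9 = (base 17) dee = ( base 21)91J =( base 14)1665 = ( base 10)4009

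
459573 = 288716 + 170857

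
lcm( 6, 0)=0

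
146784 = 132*1112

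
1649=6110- 4461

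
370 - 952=-582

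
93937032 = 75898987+18038045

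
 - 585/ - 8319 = 195/2773 = 0.07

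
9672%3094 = 390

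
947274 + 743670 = 1690944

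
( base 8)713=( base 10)459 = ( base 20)12J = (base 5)3314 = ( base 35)D4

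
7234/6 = 3617/3 =1205.67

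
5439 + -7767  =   - 2328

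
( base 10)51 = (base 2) 110011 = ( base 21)29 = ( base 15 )36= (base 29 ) 1m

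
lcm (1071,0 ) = 0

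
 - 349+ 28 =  - 321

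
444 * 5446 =2418024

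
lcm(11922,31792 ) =95376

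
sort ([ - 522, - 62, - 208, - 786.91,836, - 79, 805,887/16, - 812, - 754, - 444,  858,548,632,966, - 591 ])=[ - 812, - 786.91,- 754 , - 591, - 522, - 444, - 208, - 79, - 62 , 887/16,548,632,  805, 836,858,966 ]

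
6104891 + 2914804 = 9019695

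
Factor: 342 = 2^1 * 3^2 *19^1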